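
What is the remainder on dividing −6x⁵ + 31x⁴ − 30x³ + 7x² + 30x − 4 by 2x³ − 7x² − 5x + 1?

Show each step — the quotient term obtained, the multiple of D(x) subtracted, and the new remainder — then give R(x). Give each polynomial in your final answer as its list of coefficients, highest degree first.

Step 1: lead(−6x⁵ + 31x⁴ − 30x³ + 7x² + 30x − 4) ÷ lead(D) = −6x⁵ ÷ 2x³ = −3x². Subtract (−3x²)·D = −6x⁵ + 21x⁴ + 15x³ − 3x². Remainder: 10x⁴ − 45x³ + 10x² + 30x − 4.
Step 2: lead(10x⁴ − 45x³ + 10x² + 30x − 4) ÷ lead(D) = 10x⁴ ÷ 2x³ = 5x. Subtract (5x)·D = 10x⁴ − 35x³ − 25x² + 5x. Remainder: −10x³ + 35x² + 25x − 4.
Step 3: lead(−10x³ + 35x² + 25x − 4) ÷ lead(D) = −10x³ ÷ 2x³ = −5. Subtract (−5)·D = −10x³ + 35x² + 25x − 5. Remainder: 1.

R = [1]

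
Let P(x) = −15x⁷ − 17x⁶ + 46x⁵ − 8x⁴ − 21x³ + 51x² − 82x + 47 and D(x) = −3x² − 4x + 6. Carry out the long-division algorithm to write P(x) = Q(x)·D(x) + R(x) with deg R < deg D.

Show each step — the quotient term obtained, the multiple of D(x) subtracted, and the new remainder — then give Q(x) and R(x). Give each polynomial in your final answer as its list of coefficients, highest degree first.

Q = [5, -1, -4, 6, -9, 7]; R = [5]

Step 1: lead(−15x⁷ − 17x⁶ + 46x⁵ − 8x⁴ − 21x³ + 51x² − 82x + 47) ÷ lead(D) = −15x⁷ ÷ −3x² = 5x⁵. Subtract (5x⁵)·D = −15x⁷ − 20x⁶ + 30x⁵. Remainder: 3x⁶ + 16x⁵ − 8x⁴ − 21x³ + 51x² − 82x + 47.
Step 2: lead(3x⁶ + 16x⁵ − 8x⁴ − 21x³ + 51x² − 82x + 47) ÷ lead(D) = 3x⁶ ÷ −3x² = −x⁴. Subtract (−x⁴)·D = 3x⁶ + 4x⁵ − 6x⁴. Remainder: 12x⁵ − 2x⁴ − 21x³ + 51x² − 82x + 47.
Step 3: lead(12x⁵ − 2x⁴ − 21x³ + 51x² − 82x + 47) ÷ lead(D) = 12x⁵ ÷ −3x² = −4x³. Subtract (−4x³)·D = 12x⁵ + 16x⁴ − 24x³. Remainder: −18x⁴ + 3x³ + 51x² − 82x + 47.
Step 4: lead(−18x⁴ + 3x³ + 51x² − 82x + 47) ÷ lead(D) = −18x⁴ ÷ −3x² = 6x². Subtract (6x²)·D = −18x⁴ − 24x³ + 36x². Remainder: 27x³ + 15x² − 82x + 47.
Step 5: lead(27x³ + 15x² − 82x + 47) ÷ lead(D) = 27x³ ÷ −3x² = −9x. Subtract (−9x)·D = 27x³ + 36x² − 54x. Remainder: −21x² − 28x + 47.
Step 6: lead(−21x² − 28x + 47) ÷ lead(D) = −21x² ÷ −3x² = 7. Subtract (7)·D = −21x² − 28x + 42. Remainder: 5.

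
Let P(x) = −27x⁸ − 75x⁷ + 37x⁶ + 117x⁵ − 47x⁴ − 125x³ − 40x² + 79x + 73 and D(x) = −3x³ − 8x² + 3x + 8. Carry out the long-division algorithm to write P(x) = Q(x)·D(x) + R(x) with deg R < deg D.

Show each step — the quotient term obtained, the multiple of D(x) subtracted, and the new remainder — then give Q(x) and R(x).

Step 1: lead(−27x⁸ − 75x⁷ + 37x⁶ + 117x⁵ − 47x⁴ − 125x³ − 40x² + 79x + 73) ÷ lead(D) = −27x⁸ ÷ −3x³ = 9x⁵. Subtract (9x⁵)·D = −27x⁸ − 72x⁷ + 27x⁶ + 72x⁵. Remainder: −3x⁷ + 10x⁶ + 45x⁵ − 47x⁴ − 125x³ − 40x² + 79x + 73.
Step 2: lead(−3x⁷ + 10x⁶ + 45x⁵ − 47x⁴ − 125x³ − 40x² + 79x + 73) ÷ lead(D) = −3x⁷ ÷ −3x³ = x⁴. Subtract (x⁴)·D = −3x⁷ − 8x⁶ + 3x⁵ + 8x⁴. Remainder: 18x⁶ + 42x⁵ − 55x⁴ − 125x³ − 40x² + 79x + 73.
Step 3: lead(18x⁶ + 42x⁵ − 55x⁴ − 125x³ − 40x² + 79x + 73) ÷ lead(D) = 18x⁶ ÷ −3x³ = −6x³. Subtract (−6x³)·D = 18x⁶ + 48x⁵ − 18x⁴ − 48x³. Remainder: −6x⁵ − 37x⁴ − 77x³ − 40x² + 79x + 73.
Step 4: lead(−6x⁵ − 37x⁴ − 77x³ − 40x² + 79x + 73) ÷ lead(D) = −6x⁵ ÷ −3x³ = 2x². Subtract (2x²)·D = −6x⁵ − 16x⁴ + 6x³ + 16x². Remainder: −21x⁴ − 83x³ − 56x² + 79x + 73.
Step 5: lead(−21x⁴ − 83x³ − 56x² + 79x + 73) ÷ lead(D) = −21x⁴ ÷ −3x³ = 7x. Subtract (7x)·D = −21x⁴ − 56x³ + 21x² + 56x. Remainder: −27x³ − 77x² + 23x + 73.
Step 6: lead(−27x³ − 77x² + 23x + 73) ÷ lead(D) = −27x³ ÷ −3x³ = 9. Subtract (9)·D = −27x³ − 72x² + 27x + 72. Remainder: −5x² − 4x + 1.

Q(x) = 9x⁵ + x⁴ − 6x³ + 2x² + 7x + 9; R(x) = −5x² − 4x + 1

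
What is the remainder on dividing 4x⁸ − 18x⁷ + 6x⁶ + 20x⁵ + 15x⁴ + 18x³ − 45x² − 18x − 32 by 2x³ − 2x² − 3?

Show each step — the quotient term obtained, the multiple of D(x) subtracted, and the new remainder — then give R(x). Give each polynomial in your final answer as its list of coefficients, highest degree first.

Step 1: lead(4x⁸ − 18x⁷ + 6x⁶ + 20x⁵ + 15x⁴ + 18x³ − 45x² − 18x − 32) ÷ lead(D) = 4x⁸ ÷ 2x³ = 2x⁵. Subtract (2x⁵)·D = 4x⁸ − 4x⁷ − 6x⁵. Remainder: −14x⁷ + 6x⁶ + 26x⁵ + 15x⁴ + 18x³ − 45x² − 18x − 32.
Step 2: lead(−14x⁷ + 6x⁶ + 26x⁵ + 15x⁴ + 18x³ − 45x² − 18x − 32) ÷ lead(D) = −14x⁷ ÷ 2x³ = −7x⁴. Subtract (−7x⁴)·D = −14x⁷ + 14x⁶ + 21x⁴. Remainder: −8x⁶ + 26x⁵ − 6x⁴ + 18x³ − 45x² − 18x − 32.
Step 3: lead(−8x⁶ + 26x⁵ − 6x⁴ + 18x³ − 45x² − 18x − 32) ÷ lead(D) = −8x⁶ ÷ 2x³ = −4x³. Subtract (−4x³)·D = −8x⁶ + 8x⁵ + 12x³. Remainder: 18x⁵ − 6x⁴ + 6x³ − 45x² − 18x − 32.
Step 4: lead(18x⁵ − 6x⁴ + 6x³ − 45x² − 18x − 32) ÷ lead(D) = 18x⁵ ÷ 2x³ = 9x². Subtract (9x²)·D = 18x⁵ − 18x⁴ − 27x². Remainder: 12x⁴ + 6x³ − 18x² − 18x − 32.
Step 5: lead(12x⁴ + 6x³ − 18x² − 18x − 32) ÷ lead(D) = 12x⁴ ÷ 2x³ = 6x. Subtract (6x)·D = 12x⁴ − 12x³ − 18x. Remainder: 18x³ − 18x² − 32.
Step 6: lead(18x³ − 18x² − 32) ÷ lead(D) = 18x³ ÷ 2x³ = 9. Subtract (9)·D = 18x³ − 18x² − 27. Remainder: −5.

R = [-5]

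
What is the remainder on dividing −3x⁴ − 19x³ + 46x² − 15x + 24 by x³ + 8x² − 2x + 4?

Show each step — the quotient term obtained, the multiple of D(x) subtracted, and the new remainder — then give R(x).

Step 1: lead(−3x⁴ − 19x³ + 46x² − 15x + 24) ÷ lead(D) = −3x⁴ ÷ x³ = −3x. Subtract (−3x)·D = −3x⁴ − 24x³ + 6x² − 12x. Remainder: 5x³ + 40x² − 3x + 24.
Step 2: lead(5x³ + 40x² − 3x + 24) ÷ lead(D) = 5x³ ÷ x³ = 5. Subtract (5)·D = 5x³ + 40x² − 10x + 20. Remainder: 7x + 4.

R(x) = 7x + 4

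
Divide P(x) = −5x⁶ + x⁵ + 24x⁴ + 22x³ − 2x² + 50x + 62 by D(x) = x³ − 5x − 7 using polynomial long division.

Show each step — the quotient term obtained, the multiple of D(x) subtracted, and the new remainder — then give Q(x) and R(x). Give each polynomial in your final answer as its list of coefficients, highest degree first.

Step 1: lead(−5x⁶ + x⁵ + 24x⁴ + 22x³ − 2x² + 50x + 62) ÷ lead(D) = −5x⁶ ÷ x³ = −5x³. Subtract (−5x³)·D = −5x⁶ + 25x⁴ + 35x³. Remainder: x⁵ − x⁴ − 13x³ − 2x² + 50x + 62.
Step 2: lead(x⁵ − x⁴ − 13x³ − 2x² + 50x + 62) ÷ lead(D) = x⁵ ÷ x³ = x². Subtract (x²)·D = x⁵ − 5x³ − 7x². Remainder: −x⁴ − 8x³ + 5x² + 50x + 62.
Step 3: lead(−x⁴ − 8x³ + 5x² + 50x + 62) ÷ lead(D) = −x⁴ ÷ x³ = −x. Subtract (−x)·D = −x⁴ + 5x² + 7x. Remainder: −8x³ + 43x + 62.
Step 4: lead(−8x³ + 43x + 62) ÷ lead(D) = −8x³ ÷ x³ = −8. Subtract (−8)·D = −8x³ + 40x + 56. Remainder: 3x + 6.

Q = [-5, 1, -1, -8]; R = [3, 6]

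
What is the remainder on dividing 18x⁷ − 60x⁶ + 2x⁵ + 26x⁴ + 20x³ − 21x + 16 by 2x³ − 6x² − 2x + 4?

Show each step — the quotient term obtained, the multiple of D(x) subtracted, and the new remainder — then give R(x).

R(x) = −2x² + 3x + 8

Step 1: lead(18x⁷ − 60x⁶ + 2x⁵ + 26x⁴ + 20x³ − 21x + 16) ÷ lead(D) = 18x⁷ ÷ 2x³ = 9x⁴. Subtract (9x⁴)·D = 18x⁷ − 54x⁶ − 18x⁵ + 36x⁴. Remainder: −6x⁶ + 20x⁵ − 10x⁴ + 20x³ − 21x + 16.
Step 2: lead(−6x⁶ + 20x⁵ − 10x⁴ + 20x³ − 21x + 16) ÷ lead(D) = −6x⁶ ÷ 2x³ = −3x³. Subtract (−3x³)·D = −6x⁶ + 18x⁵ + 6x⁴ − 12x³. Remainder: 2x⁵ − 16x⁴ + 32x³ − 21x + 16.
Step 3: lead(2x⁵ − 16x⁴ + 32x³ − 21x + 16) ÷ lead(D) = 2x⁵ ÷ 2x³ = x². Subtract (x²)·D = 2x⁵ − 6x⁴ − 2x³ + 4x². Remainder: −10x⁴ + 34x³ − 4x² − 21x + 16.
Step 4: lead(−10x⁴ + 34x³ − 4x² − 21x + 16) ÷ lead(D) = −10x⁴ ÷ 2x³ = −5x. Subtract (−5x)·D = −10x⁴ + 30x³ + 10x² − 20x. Remainder: 4x³ − 14x² − x + 16.
Step 5: lead(4x³ − 14x² − x + 16) ÷ lead(D) = 4x³ ÷ 2x³ = 2. Subtract (2)·D = 4x³ − 12x² − 4x + 8. Remainder: −2x² + 3x + 8.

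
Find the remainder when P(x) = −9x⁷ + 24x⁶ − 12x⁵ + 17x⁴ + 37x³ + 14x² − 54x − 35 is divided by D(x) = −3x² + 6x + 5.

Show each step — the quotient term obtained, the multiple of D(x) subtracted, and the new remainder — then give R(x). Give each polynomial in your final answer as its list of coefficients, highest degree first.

R = [-2, 0]

Step 1: lead(−9x⁷ + 24x⁶ − 12x⁵ + 17x⁴ + 37x³ + 14x² − 54x − 35) ÷ lead(D) = −9x⁷ ÷ −3x² = 3x⁵. Subtract (3x⁵)·D = −9x⁷ + 18x⁶ + 15x⁵. Remainder: 6x⁶ − 27x⁵ + 17x⁴ + 37x³ + 14x² − 54x − 35.
Step 2: lead(6x⁶ − 27x⁵ + 17x⁴ + 37x³ + 14x² − 54x − 35) ÷ lead(D) = 6x⁶ ÷ −3x² = −2x⁴. Subtract (−2x⁴)·D = 6x⁶ − 12x⁵ − 10x⁴. Remainder: −15x⁵ + 27x⁴ + 37x³ + 14x² − 54x − 35.
Step 3: lead(−15x⁵ + 27x⁴ + 37x³ + 14x² − 54x − 35) ÷ lead(D) = −15x⁵ ÷ −3x² = 5x³. Subtract (5x³)·D = −15x⁵ + 30x⁴ + 25x³. Remainder: −3x⁴ + 12x³ + 14x² − 54x − 35.
Step 4: lead(−3x⁴ + 12x³ + 14x² − 54x − 35) ÷ lead(D) = −3x⁴ ÷ −3x² = x². Subtract (x²)·D = −3x⁴ + 6x³ + 5x². Remainder: 6x³ + 9x² − 54x − 35.
Step 5: lead(6x³ + 9x² − 54x − 35) ÷ lead(D) = 6x³ ÷ −3x² = −2x. Subtract (−2x)·D = 6x³ − 12x² − 10x. Remainder: 21x² − 44x − 35.
Step 6: lead(21x² − 44x − 35) ÷ lead(D) = 21x² ÷ −3x² = −7. Subtract (−7)·D = 21x² − 42x − 35. Remainder: −2x.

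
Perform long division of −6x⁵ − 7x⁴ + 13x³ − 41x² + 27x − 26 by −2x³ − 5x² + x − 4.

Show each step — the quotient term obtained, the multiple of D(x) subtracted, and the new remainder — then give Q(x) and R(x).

Step 1: lead(−6x⁵ − 7x⁴ + 13x³ − 41x² + 27x − 26) ÷ lead(D) = −6x⁵ ÷ −2x³ = 3x². Subtract (3x²)·D = −6x⁵ − 15x⁴ + 3x³ − 12x². Remainder: 8x⁴ + 10x³ − 29x² + 27x − 26.
Step 2: lead(8x⁴ + 10x³ − 29x² + 27x − 26) ÷ lead(D) = 8x⁴ ÷ −2x³ = −4x. Subtract (−4x)·D = 8x⁴ + 20x³ − 4x² + 16x. Remainder: −10x³ − 25x² + 11x − 26.
Step 3: lead(−10x³ − 25x² + 11x − 26) ÷ lead(D) = −10x³ ÷ −2x³ = 5. Subtract (5)·D = −10x³ − 25x² + 5x − 20. Remainder: 6x − 6.

Q(x) = 3x² − 4x + 5; R(x) = 6x − 6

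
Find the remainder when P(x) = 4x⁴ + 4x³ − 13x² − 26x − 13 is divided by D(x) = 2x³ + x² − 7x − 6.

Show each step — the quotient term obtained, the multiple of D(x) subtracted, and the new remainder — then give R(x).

R(x) = −7x − 7

Step 1: lead(4x⁴ + 4x³ − 13x² − 26x − 13) ÷ lead(D) = 4x⁴ ÷ 2x³ = 2x. Subtract (2x)·D = 4x⁴ + 2x³ − 14x² − 12x. Remainder: 2x³ + x² − 14x − 13.
Step 2: lead(2x³ + x² − 14x − 13) ÷ lead(D) = 2x³ ÷ 2x³ = 1. Subtract (1)·D = 2x³ + x² − 7x − 6. Remainder: −7x − 7.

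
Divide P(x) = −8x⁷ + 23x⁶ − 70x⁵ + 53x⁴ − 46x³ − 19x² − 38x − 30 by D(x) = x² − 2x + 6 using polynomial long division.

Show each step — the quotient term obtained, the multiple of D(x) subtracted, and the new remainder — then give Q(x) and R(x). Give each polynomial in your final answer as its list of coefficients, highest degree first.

Step 1: lead(−8x⁷ + 23x⁶ − 70x⁵ + 53x⁴ − 46x³ − 19x² − 38x − 30) ÷ lead(D) = −8x⁷ ÷ x² = −8x⁵. Subtract (−8x⁵)·D = −8x⁷ + 16x⁶ − 48x⁵. Remainder: 7x⁶ − 22x⁵ + 53x⁴ − 46x³ − 19x² − 38x − 30.
Step 2: lead(7x⁶ − 22x⁵ + 53x⁴ − 46x³ − 19x² − 38x − 30) ÷ lead(D) = 7x⁶ ÷ x² = 7x⁴. Subtract (7x⁴)·D = 7x⁶ − 14x⁵ + 42x⁴. Remainder: −8x⁵ + 11x⁴ − 46x³ − 19x² − 38x − 30.
Step 3: lead(−8x⁵ + 11x⁴ − 46x³ − 19x² − 38x − 30) ÷ lead(D) = −8x⁵ ÷ x² = −8x³. Subtract (−8x³)·D = −8x⁵ + 16x⁴ − 48x³. Remainder: −5x⁴ + 2x³ − 19x² − 38x − 30.
Step 4: lead(−5x⁴ + 2x³ − 19x² − 38x − 30) ÷ lead(D) = −5x⁴ ÷ x² = −5x². Subtract (−5x²)·D = −5x⁴ + 10x³ − 30x². Remainder: −8x³ + 11x² − 38x − 30.
Step 5: lead(−8x³ + 11x² − 38x − 30) ÷ lead(D) = −8x³ ÷ x² = −8x. Subtract (−8x)·D = −8x³ + 16x² − 48x. Remainder: −5x² + 10x − 30.
Step 6: lead(−5x² + 10x − 30) ÷ lead(D) = −5x² ÷ x² = −5. Subtract (−5)·D = −5x² + 10x − 30. Remainder: 0.

Q = [-8, 7, -8, -5, -8, -5]; R = [0]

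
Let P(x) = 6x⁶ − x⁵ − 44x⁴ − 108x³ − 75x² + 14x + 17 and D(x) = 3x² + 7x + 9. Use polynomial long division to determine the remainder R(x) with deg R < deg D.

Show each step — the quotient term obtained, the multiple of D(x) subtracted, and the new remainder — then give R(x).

Step 1: lead(6x⁶ − x⁵ − 44x⁴ − 108x³ − 75x² + 14x + 17) ÷ lead(D) = 6x⁶ ÷ 3x² = 2x⁴. Subtract (2x⁴)·D = 6x⁶ + 14x⁵ + 18x⁴. Remainder: −15x⁵ − 62x⁴ − 108x³ − 75x² + 14x + 17.
Step 2: lead(−15x⁵ − 62x⁴ − 108x³ − 75x² + 14x + 17) ÷ lead(D) = −15x⁵ ÷ 3x² = −5x³. Subtract (−5x³)·D = −15x⁵ − 35x⁴ − 45x³. Remainder: −27x⁴ − 63x³ − 75x² + 14x + 17.
Step 3: lead(−27x⁴ − 63x³ − 75x² + 14x + 17) ÷ lead(D) = −27x⁴ ÷ 3x² = −9x². Subtract (−9x²)·D = −27x⁴ − 63x³ − 81x². Remainder: 6x² + 14x + 17.
Step 4: lead(6x² + 14x + 17) ÷ lead(D) = 6x² ÷ 3x² = 2. Subtract (2)·D = 6x² + 14x + 18. Remainder: −1.

R(x) = −1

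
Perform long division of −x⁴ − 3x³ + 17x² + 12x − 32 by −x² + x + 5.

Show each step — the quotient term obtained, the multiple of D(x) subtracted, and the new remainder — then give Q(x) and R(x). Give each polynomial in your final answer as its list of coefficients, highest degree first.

Q = [1, 4, -8]; R = [8]

Step 1: lead(−x⁴ − 3x³ + 17x² + 12x − 32) ÷ lead(D) = −x⁴ ÷ −x² = x². Subtract (x²)·D = −x⁴ + x³ + 5x². Remainder: −4x³ + 12x² + 12x − 32.
Step 2: lead(−4x³ + 12x² + 12x − 32) ÷ lead(D) = −4x³ ÷ −x² = 4x. Subtract (4x)·D = −4x³ + 4x² + 20x. Remainder: 8x² − 8x − 32.
Step 3: lead(8x² − 8x − 32) ÷ lead(D) = 8x² ÷ −x² = −8. Subtract (−8)·D = 8x² − 8x − 40. Remainder: 8.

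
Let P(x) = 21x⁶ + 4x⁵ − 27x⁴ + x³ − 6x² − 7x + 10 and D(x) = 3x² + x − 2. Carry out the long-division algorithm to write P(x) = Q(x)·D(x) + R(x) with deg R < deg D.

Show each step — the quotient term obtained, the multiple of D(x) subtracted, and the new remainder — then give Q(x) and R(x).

Q(x) = 7x⁴ − x³ − 4x² + x − 5; R(x) = 0

Step 1: lead(21x⁶ + 4x⁵ − 27x⁴ + x³ − 6x² − 7x + 10) ÷ lead(D) = 21x⁶ ÷ 3x² = 7x⁴. Subtract (7x⁴)·D = 21x⁶ + 7x⁵ − 14x⁴. Remainder: −3x⁵ − 13x⁴ + x³ − 6x² − 7x + 10.
Step 2: lead(−3x⁵ − 13x⁴ + x³ − 6x² − 7x + 10) ÷ lead(D) = −3x⁵ ÷ 3x² = −x³. Subtract (−x³)·D = −3x⁵ − x⁴ + 2x³. Remainder: −12x⁴ − x³ − 6x² − 7x + 10.
Step 3: lead(−12x⁴ − x³ − 6x² − 7x + 10) ÷ lead(D) = −12x⁴ ÷ 3x² = −4x². Subtract (−4x²)·D = −12x⁴ − 4x³ + 8x². Remainder: 3x³ − 14x² − 7x + 10.
Step 4: lead(3x³ − 14x² − 7x + 10) ÷ lead(D) = 3x³ ÷ 3x² = x. Subtract (x)·D = 3x³ + x² − 2x. Remainder: −15x² − 5x + 10.
Step 5: lead(−15x² − 5x + 10) ÷ lead(D) = −15x² ÷ 3x² = −5. Subtract (−5)·D = −15x² − 5x + 10. Remainder: 0.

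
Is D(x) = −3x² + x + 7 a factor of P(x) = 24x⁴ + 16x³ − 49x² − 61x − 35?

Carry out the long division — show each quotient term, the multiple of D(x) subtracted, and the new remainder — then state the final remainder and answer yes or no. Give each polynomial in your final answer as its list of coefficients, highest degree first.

Step 1: lead(24x⁴ + 16x³ − 49x² − 61x − 35) ÷ lead(D) = 24x⁴ ÷ −3x² = −8x². Subtract (−8x²)·D = 24x⁴ − 8x³ − 56x². Remainder: 24x³ + 7x² − 61x − 35.
Step 2: lead(24x³ + 7x² − 61x − 35) ÷ lead(D) = 24x³ ÷ −3x² = −8x. Subtract (−8x)·D = 24x³ − 8x² − 56x. Remainder: 15x² − 5x − 35.
Step 3: lead(15x² − 5x − 35) ÷ lead(D) = 15x² ÷ −3x² = −5. Subtract (−5)·D = 15x² − 5x − 35. Remainder: 0.

R = [0], so D(x) is a factor of P(x). yes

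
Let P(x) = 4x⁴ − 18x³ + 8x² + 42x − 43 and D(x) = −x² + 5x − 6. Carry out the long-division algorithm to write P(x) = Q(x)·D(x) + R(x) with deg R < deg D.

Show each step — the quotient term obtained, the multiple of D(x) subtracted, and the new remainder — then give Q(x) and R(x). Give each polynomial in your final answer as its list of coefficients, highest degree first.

Q = [-4, -2, 6]; R = [-7]

Step 1: lead(4x⁴ − 18x³ + 8x² + 42x − 43) ÷ lead(D) = 4x⁴ ÷ −x² = −4x². Subtract (−4x²)·D = 4x⁴ − 20x³ + 24x². Remainder: 2x³ − 16x² + 42x − 43.
Step 2: lead(2x³ − 16x² + 42x − 43) ÷ lead(D) = 2x³ ÷ −x² = −2x. Subtract (−2x)·D = 2x³ − 10x² + 12x. Remainder: −6x² + 30x − 43.
Step 3: lead(−6x² + 30x − 43) ÷ lead(D) = −6x² ÷ −x² = 6. Subtract (6)·D = −6x² + 30x − 36. Remainder: −7.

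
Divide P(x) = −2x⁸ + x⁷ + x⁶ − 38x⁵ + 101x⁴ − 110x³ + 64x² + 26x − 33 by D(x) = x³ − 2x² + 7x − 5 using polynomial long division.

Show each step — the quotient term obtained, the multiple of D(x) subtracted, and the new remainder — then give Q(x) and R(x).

Step 1: lead(−2x⁸ + x⁷ + x⁶ − 38x⁵ + 101x⁴ − 110x³ + 64x² + 26x − 33) ÷ lead(D) = −2x⁸ ÷ x³ = −2x⁵. Subtract (−2x⁵)·D = −2x⁸ + 4x⁷ − 14x⁶ + 10x⁵. Remainder: −3x⁷ + 15x⁶ − 48x⁵ + 101x⁴ − 110x³ + 64x² + 26x − 33.
Step 2: lead(−3x⁷ + 15x⁶ − 48x⁵ + 101x⁴ − 110x³ + 64x² + 26x − 33) ÷ lead(D) = −3x⁷ ÷ x³ = −3x⁴. Subtract (−3x⁴)·D = −3x⁷ + 6x⁶ − 21x⁵ + 15x⁴. Remainder: 9x⁶ − 27x⁵ + 86x⁴ − 110x³ + 64x² + 26x − 33.
Step 3: lead(9x⁶ − 27x⁵ + 86x⁴ − 110x³ + 64x² + 26x − 33) ÷ lead(D) = 9x⁶ ÷ x³ = 9x³. Subtract (9x³)·D = 9x⁶ − 18x⁵ + 63x⁴ − 45x³. Remainder: −9x⁵ + 23x⁴ − 65x³ + 64x² + 26x − 33.
Step 4: lead(−9x⁵ + 23x⁴ − 65x³ + 64x² + 26x − 33) ÷ lead(D) = −9x⁵ ÷ x³ = −9x². Subtract (−9x²)·D = −9x⁵ + 18x⁴ − 63x³ + 45x². Remainder: 5x⁴ − 2x³ + 19x² + 26x − 33.
Step 5: lead(5x⁴ − 2x³ + 19x² + 26x − 33) ÷ lead(D) = 5x⁴ ÷ x³ = 5x. Subtract (5x)·D = 5x⁴ − 10x³ + 35x² − 25x. Remainder: 8x³ − 16x² + 51x − 33.
Step 6: lead(8x³ − 16x² + 51x − 33) ÷ lead(D) = 8x³ ÷ x³ = 8. Subtract (8)·D = 8x³ − 16x² + 56x − 40. Remainder: −5x + 7.

Q(x) = −2x⁵ − 3x⁴ + 9x³ − 9x² + 5x + 8; R(x) = −5x + 7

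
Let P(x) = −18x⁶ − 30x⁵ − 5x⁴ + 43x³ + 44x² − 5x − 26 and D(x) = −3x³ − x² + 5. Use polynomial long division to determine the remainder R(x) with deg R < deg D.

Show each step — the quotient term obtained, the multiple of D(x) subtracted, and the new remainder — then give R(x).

Step 1: lead(−18x⁶ − 30x⁵ − 5x⁴ + 43x³ + 44x² − 5x − 26) ÷ lead(D) = −18x⁶ ÷ −3x³ = 6x³. Subtract (6x³)·D = −18x⁶ − 6x⁵ + 30x³. Remainder: −24x⁵ − 5x⁴ + 13x³ + 44x² − 5x − 26.
Step 2: lead(−24x⁵ − 5x⁴ + 13x³ + 44x² − 5x − 26) ÷ lead(D) = −24x⁵ ÷ −3x³ = 8x². Subtract (8x²)·D = −24x⁵ − 8x⁴ + 40x². Remainder: 3x⁴ + 13x³ + 4x² − 5x − 26.
Step 3: lead(3x⁴ + 13x³ + 4x² − 5x − 26) ÷ lead(D) = 3x⁴ ÷ −3x³ = −x. Subtract (−x)·D = 3x⁴ + x³ − 5x. Remainder: 12x³ + 4x² − 26.
Step 4: lead(12x³ + 4x² − 26) ÷ lead(D) = 12x³ ÷ −3x³ = −4. Subtract (−4)·D = 12x³ + 4x² − 20. Remainder: −6.

R(x) = −6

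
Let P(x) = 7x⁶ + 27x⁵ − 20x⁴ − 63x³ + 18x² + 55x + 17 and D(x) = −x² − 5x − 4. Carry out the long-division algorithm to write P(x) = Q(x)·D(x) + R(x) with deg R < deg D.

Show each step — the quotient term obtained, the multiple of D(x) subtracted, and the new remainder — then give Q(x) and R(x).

Step 1: lead(7x⁶ + 27x⁵ − 20x⁴ − 63x³ + 18x² + 55x + 17) ÷ lead(D) = 7x⁶ ÷ −x² = −7x⁴. Subtract (−7x⁴)·D = 7x⁶ + 35x⁵ + 28x⁴. Remainder: −8x⁵ − 48x⁴ − 63x³ + 18x² + 55x + 17.
Step 2: lead(−8x⁵ − 48x⁴ − 63x³ + 18x² + 55x + 17) ÷ lead(D) = −8x⁵ ÷ −x² = 8x³. Subtract (8x³)·D = −8x⁵ − 40x⁴ − 32x³. Remainder: −8x⁴ − 31x³ + 18x² + 55x + 17.
Step 3: lead(−8x⁴ − 31x³ + 18x² + 55x + 17) ÷ lead(D) = −8x⁴ ÷ −x² = 8x². Subtract (8x²)·D = −8x⁴ − 40x³ − 32x². Remainder: 9x³ + 50x² + 55x + 17.
Step 4: lead(9x³ + 50x² + 55x + 17) ÷ lead(D) = 9x³ ÷ −x² = −9x. Subtract (−9x)·D = 9x³ + 45x² + 36x. Remainder: 5x² + 19x + 17.
Step 5: lead(5x² + 19x + 17) ÷ lead(D) = 5x² ÷ −x² = −5. Subtract (−5)·D = 5x² + 25x + 20. Remainder: −6x − 3.

Q(x) = −7x⁴ + 8x³ + 8x² − 9x − 5; R(x) = −6x − 3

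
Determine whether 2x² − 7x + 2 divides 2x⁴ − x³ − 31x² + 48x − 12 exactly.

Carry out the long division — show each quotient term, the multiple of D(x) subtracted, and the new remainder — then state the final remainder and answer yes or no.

R(x) = 0, so D(x) is a factor of P(x). yes

Step 1: lead(2x⁴ − x³ − 31x² + 48x − 12) ÷ lead(D) = 2x⁴ ÷ 2x² = x². Subtract (x²)·D = 2x⁴ − 7x³ + 2x². Remainder: 6x³ − 33x² + 48x − 12.
Step 2: lead(6x³ − 33x² + 48x − 12) ÷ lead(D) = 6x³ ÷ 2x² = 3x. Subtract (3x)·D = 6x³ − 21x² + 6x. Remainder: −12x² + 42x − 12.
Step 3: lead(−12x² + 42x − 12) ÷ lead(D) = −12x² ÷ 2x² = −6. Subtract (−6)·D = −12x² + 42x − 12. Remainder: 0.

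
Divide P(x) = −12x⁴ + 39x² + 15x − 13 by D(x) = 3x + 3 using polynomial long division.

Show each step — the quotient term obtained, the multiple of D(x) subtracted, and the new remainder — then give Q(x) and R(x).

Step 1: lead(−12x⁴ + 39x² + 15x − 13) ÷ lead(D) = −12x⁴ ÷ 3x = −4x³. Subtract (−4x³)·D = −12x⁴ − 12x³. Remainder: 12x³ + 39x² + 15x − 13.
Step 2: lead(12x³ + 39x² + 15x − 13) ÷ lead(D) = 12x³ ÷ 3x = 4x². Subtract (4x²)·D = 12x³ + 12x². Remainder: 27x² + 15x − 13.
Step 3: lead(27x² + 15x − 13) ÷ lead(D) = 27x² ÷ 3x = 9x. Subtract (9x)·D = 27x² + 27x. Remainder: −12x − 13.
Step 4: lead(−12x − 13) ÷ lead(D) = −12x ÷ 3x = −4. Subtract (−4)·D = −12x − 12. Remainder: −1.

Q(x) = −4x³ + 4x² + 9x − 4; R(x) = −1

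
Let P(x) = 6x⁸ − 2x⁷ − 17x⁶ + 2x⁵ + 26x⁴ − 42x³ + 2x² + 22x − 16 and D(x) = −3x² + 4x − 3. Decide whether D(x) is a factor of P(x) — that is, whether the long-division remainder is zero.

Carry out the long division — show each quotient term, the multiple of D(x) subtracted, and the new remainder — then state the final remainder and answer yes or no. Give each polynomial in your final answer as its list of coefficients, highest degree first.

Step 1: lead(6x⁸ − 2x⁷ − 17x⁶ + 2x⁵ + 26x⁴ − 42x³ + 2x² + 22x − 16) ÷ lead(D) = 6x⁸ ÷ −3x² = −2x⁶. Subtract (−2x⁶)·D = 6x⁸ − 8x⁷ + 6x⁶. Remainder: 6x⁷ − 23x⁶ + 2x⁵ + 26x⁴ − 42x³ + 2x² + 22x − 16.
Step 2: lead(6x⁷ − 23x⁶ + 2x⁵ + 26x⁴ − 42x³ + 2x² + 22x − 16) ÷ lead(D) = 6x⁷ ÷ −3x² = −2x⁵. Subtract (−2x⁵)·D = 6x⁷ − 8x⁶ + 6x⁵. Remainder: −15x⁶ − 4x⁵ + 26x⁴ − 42x³ + 2x² + 22x − 16.
Step 3: lead(−15x⁶ − 4x⁵ + 26x⁴ − 42x³ + 2x² + 22x − 16) ÷ lead(D) = −15x⁶ ÷ −3x² = 5x⁴. Subtract (5x⁴)·D = −15x⁶ + 20x⁵ − 15x⁴. Remainder: −24x⁵ + 41x⁴ − 42x³ + 2x² + 22x − 16.
Step 4: lead(−24x⁵ + 41x⁴ − 42x³ + 2x² + 22x − 16) ÷ lead(D) = −24x⁵ ÷ −3x² = 8x³. Subtract (8x³)·D = −24x⁵ + 32x⁴ − 24x³. Remainder: 9x⁴ − 18x³ + 2x² + 22x − 16.
Step 5: lead(9x⁴ − 18x³ + 2x² + 22x − 16) ÷ lead(D) = 9x⁴ ÷ −3x² = −3x². Subtract (−3x²)·D = 9x⁴ − 12x³ + 9x². Remainder: −6x³ − 7x² + 22x − 16.
Step 6: lead(−6x³ − 7x² + 22x − 16) ÷ lead(D) = −6x³ ÷ −3x² = 2x. Subtract (2x)·D = −6x³ + 8x² − 6x. Remainder: −15x² + 28x − 16.
Step 7: lead(−15x² + 28x − 16) ÷ lead(D) = −15x² ÷ −3x² = 5. Subtract (5)·D = −15x² + 20x − 15. Remainder: 8x − 1.

R = [8, -1], so D(x) is not a factor of P(x). no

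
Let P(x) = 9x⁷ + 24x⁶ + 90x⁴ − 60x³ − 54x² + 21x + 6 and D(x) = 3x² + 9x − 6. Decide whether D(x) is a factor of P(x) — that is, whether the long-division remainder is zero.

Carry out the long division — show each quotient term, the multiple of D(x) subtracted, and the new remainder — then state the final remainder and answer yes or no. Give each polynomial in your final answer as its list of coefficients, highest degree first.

Step 1: lead(9x⁷ + 24x⁶ + 90x⁴ − 60x³ − 54x² + 21x + 6) ÷ lead(D) = 9x⁷ ÷ 3x² = 3x⁵. Subtract (3x⁵)·D = 9x⁷ + 27x⁶ − 18x⁵. Remainder: −3x⁶ + 18x⁵ + 90x⁴ − 60x³ − 54x² + 21x + 6.
Step 2: lead(−3x⁶ + 18x⁵ + 90x⁴ − 60x³ − 54x² + 21x + 6) ÷ lead(D) = −3x⁶ ÷ 3x² = −x⁴. Subtract (−x⁴)·D = −3x⁶ − 9x⁵ + 6x⁴. Remainder: 27x⁵ + 84x⁴ − 60x³ − 54x² + 21x + 6.
Step 3: lead(27x⁵ + 84x⁴ − 60x³ − 54x² + 21x + 6) ÷ lead(D) = 27x⁵ ÷ 3x² = 9x³. Subtract (9x³)·D = 27x⁵ + 81x⁴ − 54x³. Remainder: 3x⁴ − 6x³ − 54x² + 21x + 6.
Step 4: lead(3x⁴ − 6x³ − 54x² + 21x + 6) ÷ lead(D) = 3x⁴ ÷ 3x² = x². Subtract (x²)·D = 3x⁴ + 9x³ − 6x². Remainder: −15x³ − 48x² + 21x + 6.
Step 5: lead(−15x³ − 48x² + 21x + 6) ÷ lead(D) = −15x³ ÷ 3x² = −5x. Subtract (−5x)·D = −15x³ − 45x² + 30x. Remainder: −3x² − 9x + 6.
Step 6: lead(−3x² − 9x + 6) ÷ lead(D) = −3x² ÷ 3x² = −1. Subtract (−1)·D = −3x² − 9x + 6. Remainder: 0.

R = [0], so D(x) is a factor of P(x). yes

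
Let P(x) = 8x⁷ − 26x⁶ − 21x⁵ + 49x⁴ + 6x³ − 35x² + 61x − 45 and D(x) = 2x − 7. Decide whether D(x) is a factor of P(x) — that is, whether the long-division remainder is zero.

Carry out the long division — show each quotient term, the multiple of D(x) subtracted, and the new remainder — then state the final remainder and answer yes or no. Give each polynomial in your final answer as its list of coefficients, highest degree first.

R = [-3], so D(x) is not a factor of P(x). no

Step 1: lead(8x⁷ − 26x⁶ − 21x⁵ + 49x⁴ + 6x³ − 35x² + 61x − 45) ÷ lead(D) = 8x⁷ ÷ 2x = 4x⁶. Subtract (4x⁶)·D = 8x⁷ − 28x⁶. Remainder: 2x⁶ − 21x⁵ + 49x⁴ + 6x³ − 35x² + 61x − 45.
Step 2: lead(2x⁶ − 21x⁵ + 49x⁴ + 6x³ − 35x² + 61x − 45) ÷ lead(D) = 2x⁶ ÷ 2x = x⁵. Subtract (x⁵)·D = 2x⁶ − 7x⁵. Remainder: −14x⁵ + 49x⁴ + 6x³ − 35x² + 61x − 45.
Step 3: lead(−14x⁵ + 49x⁴ + 6x³ − 35x² + 61x − 45) ÷ lead(D) = −14x⁵ ÷ 2x = −7x⁴. Subtract (−7x⁴)·D = −14x⁵ + 49x⁴. Remainder: 6x³ − 35x² + 61x − 45.
Step 4: lead(6x³ − 35x² + 61x − 45) ÷ lead(D) = 6x³ ÷ 2x = 3x². Subtract (3x²)·D = 6x³ − 21x². Remainder: −14x² + 61x − 45.
Step 5: lead(−14x² + 61x − 45) ÷ lead(D) = −14x² ÷ 2x = −7x. Subtract (−7x)·D = −14x² + 49x. Remainder: 12x − 45.
Step 6: lead(12x − 45) ÷ lead(D) = 12x ÷ 2x = 6. Subtract (6)·D = 12x − 42. Remainder: −3.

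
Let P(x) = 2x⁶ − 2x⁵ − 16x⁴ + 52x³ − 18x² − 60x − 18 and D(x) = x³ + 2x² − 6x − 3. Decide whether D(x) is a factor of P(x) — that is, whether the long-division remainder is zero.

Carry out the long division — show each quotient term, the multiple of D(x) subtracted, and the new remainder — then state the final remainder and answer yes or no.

R(x) = 0, so D(x) is a factor of P(x). yes

Step 1: lead(2x⁶ − 2x⁵ − 16x⁴ + 52x³ − 18x² − 60x − 18) ÷ lead(D) = 2x⁶ ÷ x³ = 2x³. Subtract (2x³)·D = 2x⁶ + 4x⁵ − 12x⁴ − 6x³. Remainder: −6x⁵ − 4x⁴ + 58x³ − 18x² − 60x − 18.
Step 2: lead(−6x⁵ − 4x⁴ + 58x³ − 18x² − 60x − 18) ÷ lead(D) = −6x⁵ ÷ x³ = −6x². Subtract (−6x²)·D = −6x⁵ − 12x⁴ + 36x³ + 18x². Remainder: 8x⁴ + 22x³ − 36x² − 60x − 18.
Step 3: lead(8x⁴ + 22x³ − 36x² − 60x − 18) ÷ lead(D) = 8x⁴ ÷ x³ = 8x. Subtract (8x)·D = 8x⁴ + 16x³ − 48x² − 24x. Remainder: 6x³ + 12x² − 36x − 18.
Step 4: lead(6x³ + 12x² − 36x − 18) ÷ lead(D) = 6x³ ÷ x³ = 6. Subtract (6)·D = 6x³ + 12x² − 36x − 18. Remainder: 0.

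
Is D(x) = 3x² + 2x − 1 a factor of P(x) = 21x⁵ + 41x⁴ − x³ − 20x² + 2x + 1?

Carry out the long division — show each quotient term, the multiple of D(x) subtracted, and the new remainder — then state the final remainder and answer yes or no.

Step 1: lead(21x⁵ + 41x⁴ − x³ − 20x² + 2x + 1) ÷ lead(D) = 21x⁵ ÷ 3x² = 7x³. Subtract (7x³)·D = 21x⁵ + 14x⁴ − 7x³. Remainder: 27x⁴ + 6x³ − 20x² + 2x + 1.
Step 2: lead(27x⁴ + 6x³ − 20x² + 2x + 1) ÷ lead(D) = 27x⁴ ÷ 3x² = 9x². Subtract (9x²)·D = 27x⁴ + 18x³ − 9x². Remainder: −12x³ − 11x² + 2x + 1.
Step 3: lead(−12x³ − 11x² + 2x + 1) ÷ lead(D) = −12x³ ÷ 3x² = −4x. Subtract (−4x)·D = −12x³ − 8x² + 4x. Remainder: −3x² − 2x + 1.
Step 4: lead(−3x² − 2x + 1) ÷ lead(D) = −3x² ÷ 3x² = −1. Subtract (−1)·D = −3x² − 2x + 1. Remainder: 0.

R(x) = 0, so D(x) is a factor of P(x). yes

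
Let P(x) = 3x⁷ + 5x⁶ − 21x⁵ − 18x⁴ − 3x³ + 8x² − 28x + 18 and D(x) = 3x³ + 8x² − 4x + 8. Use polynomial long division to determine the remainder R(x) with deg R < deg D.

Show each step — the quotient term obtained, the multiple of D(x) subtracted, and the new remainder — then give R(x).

Step 1: lead(3x⁷ + 5x⁶ − 21x⁵ − 18x⁴ − 3x³ + 8x² − 28x + 18) ÷ lead(D) = 3x⁷ ÷ 3x³ = x⁴. Subtract (x⁴)·D = 3x⁷ + 8x⁶ − 4x⁵ + 8x⁴. Remainder: −3x⁶ − 17x⁵ − 26x⁴ − 3x³ + 8x² − 28x + 18.
Step 2: lead(−3x⁶ − 17x⁵ − 26x⁴ − 3x³ + 8x² − 28x + 18) ÷ lead(D) = −3x⁶ ÷ 3x³ = −x³. Subtract (−x³)·D = −3x⁶ − 8x⁵ + 4x⁴ − 8x³. Remainder: −9x⁵ − 30x⁴ + 5x³ + 8x² − 28x + 18.
Step 3: lead(−9x⁵ − 30x⁴ + 5x³ + 8x² − 28x + 18) ÷ lead(D) = −9x⁵ ÷ 3x³ = −3x². Subtract (−3x²)·D = −9x⁵ − 24x⁴ + 12x³ − 24x². Remainder: −6x⁴ − 7x³ + 32x² − 28x + 18.
Step 4: lead(−6x⁴ − 7x³ + 32x² − 28x + 18) ÷ lead(D) = −6x⁴ ÷ 3x³ = −2x. Subtract (−2x)·D = −6x⁴ − 16x³ + 8x² − 16x. Remainder: 9x³ + 24x² − 12x + 18.
Step 5: lead(9x³ + 24x² − 12x + 18) ÷ lead(D) = 9x³ ÷ 3x³ = 3. Subtract (3)·D = 9x³ + 24x² − 12x + 24. Remainder: −6.

R(x) = −6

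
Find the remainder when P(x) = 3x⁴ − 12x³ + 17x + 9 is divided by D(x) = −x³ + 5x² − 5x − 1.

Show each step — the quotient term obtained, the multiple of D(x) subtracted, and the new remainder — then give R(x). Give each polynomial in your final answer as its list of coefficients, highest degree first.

Step 1: lead(3x⁴ − 12x³ + 17x + 9) ÷ lead(D) = 3x⁴ ÷ −x³ = −3x. Subtract (−3x)·D = 3x⁴ − 15x³ + 15x² + 3x. Remainder: 3x³ − 15x² + 14x + 9.
Step 2: lead(3x³ − 15x² + 14x + 9) ÷ lead(D) = 3x³ ÷ −x³ = −3. Subtract (−3)·D = 3x³ − 15x² + 15x + 3. Remainder: −x + 6.

R = [-1, 6]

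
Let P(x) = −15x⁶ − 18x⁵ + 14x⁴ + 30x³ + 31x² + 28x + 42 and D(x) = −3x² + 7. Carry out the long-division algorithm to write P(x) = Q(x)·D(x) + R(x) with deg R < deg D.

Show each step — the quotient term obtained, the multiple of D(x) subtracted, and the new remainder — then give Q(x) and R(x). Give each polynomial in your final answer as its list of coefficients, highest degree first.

Q = [5, 6, 7, 4, 6]; R = [0]

Step 1: lead(−15x⁶ − 18x⁵ + 14x⁴ + 30x³ + 31x² + 28x + 42) ÷ lead(D) = −15x⁶ ÷ −3x² = 5x⁴. Subtract (5x⁴)·D = −15x⁶ + 35x⁴. Remainder: −18x⁵ − 21x⁴ + 30x³ + 31x² + 28x + 42.
Step 2: lead(−18x⁵ − 21x⁴ + 30x³ + 31x² + 28x + 42) ÷ lead(D) = −18x⁵ ÷ −3x² = 6x³. Subtract (6x³)·D = −18x⁵ + 42x³. Remainder: −21x⁴ − 12x³ + 31x² + 28x + 42.
Step 3: lead(−21x⁴ − 12x³ + 31x² + 28x + 42) ÷ lead(D) = −21x⁴ ÷ −3x² = 7x². Subtract (7x²)·D = −21x⁴ + 49x². Remainder: −12x³ − 18x² + 28x + 42.
Step 4: lead(−12x³ − 18x² + 28x + 42) ÷ lead(D) = −12x³ ÷ −3x² = 4x. Subtract (4x)·D = −12x³ + 28x. Remainder: −18x² + 42.
Step 5: lead(−18x² + 42) ÷ lead(D) = −18x² ÷ −3x² = 6. Subtract (6)·D = −18x² + 42. Remainder: 0.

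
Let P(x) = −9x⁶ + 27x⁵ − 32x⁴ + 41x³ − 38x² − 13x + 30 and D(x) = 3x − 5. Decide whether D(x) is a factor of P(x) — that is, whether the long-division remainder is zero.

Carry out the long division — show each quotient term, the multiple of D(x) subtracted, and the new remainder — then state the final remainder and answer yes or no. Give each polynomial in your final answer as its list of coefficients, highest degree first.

R = [0], so D(x) is a factor of P(x). yes

Step 1: lead(−9x⁶ + 27x⁵ − 32x⁴ + 41x³ − 38x² − 13x + 30) ÷ lead(D) = −9x⁶ ÷ 3x = −3x⁵. Subtract (−3x⁵)·D = −9x⁶ + 15x⁵. Remainder: 12x⁵ − 32x⁴ + 41x³ − 38x² − 13x + 30.
Step 2: lead(12x⁵ − 32x⁴ + 41x³ − 38x² − 13x + 30) ÷ lead(D) = 12x⁵ ÷ 3x = 4x⁴. Subtract (4x⁴)·D = 12x⁵ − 20x⁴. Remainder: −12x⁴ + 41x³ − 38x² − 13x + 30.
Step 3: lead(−12x⁴ + 41x³ − 38x² − 13x + 30) ÷ lead(D) = −12x⁴ ÷ 3x = −4x³. Subtract (−4x³)·D = −12x⁴ + 20x³. Remainder: 21x³ − 38x² − 13x + 30.
Step 4: lead(21x³ − 38x² − 13x + 30) ÷ lead(D) = 21x³ ÷ 3x = 7x². Subtract (7x²)·D = 21x³ − 35x². Remainder: −3x² − 13x + 30.
Step 5: lead(−3x² − 13x + 30) ÷ lead(D) = −3x² ÷ 3x = −x. Subtract (−x)·D = −3x² + 5x. Remainder: −18x + 30.
Step 6: lead(−18x + 30) ÷ lead(D) = −18x ÷ 3x = −6. Subtract (−6)·D = −18x + 30. Remainder: 0.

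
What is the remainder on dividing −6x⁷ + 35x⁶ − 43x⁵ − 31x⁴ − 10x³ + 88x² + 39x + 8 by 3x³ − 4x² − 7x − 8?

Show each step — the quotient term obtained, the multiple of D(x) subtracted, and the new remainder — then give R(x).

R(x) = 0

Step 1: lead(−6x⁷ + 35x⁶ − 43x⁵ − 31x⁴ − 10x³ + 88x² + 39x + 8) ÷ lead(D) = −6x⁷ ÷ 3x³ = −2x⁴. Subtract (−2x⁴)·D = −6x⁷ + 8x⁶ + 14x⁵ + 16x⁴. Remainder: 27x⁶ − 57x⁵ − 47x⁴ − 10x³ + 88x² + 39x + 8.
Step 2: lead(27x⁶ − 57x⁵ − 47x⁴ − 10x³ + 88x² + 39x + 8) ÷ lead(D) = 27x⁶ ÷ 3x³ = 9x³. Subtract (9x³)·D = 27x⁶ − 36x⁵ − 63x⁴ − 72x³. Remainder: −21x⁵ + 16x⁴ + 62x³ + 88x² + 39x + 8.
Step 3: lead(−21x⁵ + 16x⁴ + 62x³ + 88x² + 39x + 8) ÷ lead(D) = −21x⁵ ÷ 3x³ = −7x². Subtract (−7x²)·D = −21x⁵ + 28x⁴ + 49x³ + 56x². Remainder: −12x⁴ + 13x³ + 32x² + 39x + 8.
Step 4: lead(−12x⁴ + 13x³ + 32x² + 39x + 8) ÷ lead(D) = −12x⁴ ÷ 3x³ = −4x. Subtract (−4x)·D = −12x⁴ + 16x³ + 28x² + 32x. Remainder: −3x³ + 4x² + 7x + 8.
Step 5: lead(−3x³ + 4x² + 7x + 8) ÷ lead(D) = −3x³ ÷ 3x³ = −1. Subtract (−1)·D = −3x³ + 4x² + 7x + 8. Remainder: 0.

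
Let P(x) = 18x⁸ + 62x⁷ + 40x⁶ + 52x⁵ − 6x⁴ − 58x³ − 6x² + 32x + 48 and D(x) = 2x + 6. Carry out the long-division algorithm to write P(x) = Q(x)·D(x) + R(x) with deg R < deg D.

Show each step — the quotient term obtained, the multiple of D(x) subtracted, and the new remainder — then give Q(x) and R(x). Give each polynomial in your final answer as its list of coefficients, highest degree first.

Step 1: lead(18x⁸ + 62x⁷ + 40x⁶ + 52x⁵ − 6x⁴ − 58x³ − 6x² + 32x + 48) ÷ lead(D) = 18x⁸ ÷ 2x = 9x⁷. Subtract (9x⁷)·D = 18x⁸ + 54x⁷. Remainder: 8x⁷ + 40x⁶ + 52x⁵ − 6x⁴ − 58x³ − 6x² + 32x + 48.
Step 2: lead(8x⁷ + 40x⁶ + 52x⁵ − 6x⁴ − 58x³ − 6x² + 32x + 48) ÷ lead(D) = 8x⁷ ÷ 2x = 4x⁶. Subtract (4x⁶)·D = 8x⁷ + 24x⁶. Remainder: 16x⁶ + 52x⁵ − 6x⁴ − 58x³ − 6x² + 32x + 48.
Step 3: lead(16x⁶ + 52x⁵ − 6x⁴ − 58x³ − 6x² + 32x + 48) ÷ lead(D) = 16x⁶ ÷ 2x = 8x⁵. Subtract (8x⁵)·D = 16x⁶ + 48x⁵. Remainder: 4x⁵ − 6x⁴ − 58x³ − 6x² + 32x + 48.
Step 4: lead(4x⁵ − 6x⁴ − 58x³ − 6x² + 32x + 48) ÷ lead(D) = 4x⁵ ÷ 2x = 2x⁴. Subtract (2x⁴)·D = 4x⁵ + 12x⁴. Remainder: −18x⁴ − 58x³ − 6x² + 32x + 48.
Step 5: lead(−18x⁴ − 58x³ − 6x² + 32x + 48) ÷ lead(D) = −18x⁴ ÷ 2x = −9x³. Subtract (−9x³)·D = −18x⁴ − 54x³. Remainder: −4x³ − 6x² + 32x + 48.
Step 6: lead(−4x³ − 6x² + 32x + 48) ÷ lead(D) = −4x³ ÷ 2x = −2x². Subtract (−2x²)·D = −4x³ − 12x². Remainder: 6x² + 32x + 48.
Step 7: lead(6x² + 32x + 48) ÷ lead(D) = 6x² ÷ 2x = 3x. Subtract (3x)·D = 6x² + 18x. Remainder: 14x + 48.
Step 8: lead(14x + 48) ÷ lead(D) = 14x ÷ 2x = 7. Subtract (7)·D = 14x + 42. Remainder: 6.

Q = [9, 4, 8, 2, -9, -2, 3, 7]; R = [6]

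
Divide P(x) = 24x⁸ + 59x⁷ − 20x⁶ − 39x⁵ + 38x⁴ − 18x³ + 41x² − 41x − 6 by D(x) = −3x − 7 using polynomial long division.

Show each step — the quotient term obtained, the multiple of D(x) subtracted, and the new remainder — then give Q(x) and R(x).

Step 1: lead(24x⁸ + 59x⁷ − 20x⁶ − 39x⁵ + 38x⁴ − 18x³ + 41x² − 41x − 6) ÷ lead(D) = 24x⁸ ÷ −3x = −8x⁷. Subtract (−8x⁷)·D = 24x⁸ + 56x⁷. Remainder: 3x⁷ − 20x⁶ − 39x⁵ + 38x⁴ − 18x³ + 41x² − 41x − 6.
Step 2: lead(3x⁷ − 20x⁶ − 39x⁵ + 38x⁴ − 18x³ + 41x² − 41x − 6) ÷ lead(D) = 3x⁷ ÷ −3x = −x⁶. Subtract (−x⁶)·D = 3x⁷ + 7x⁶. Remainder: −27x⁶ − 39x⁵ + 38x⁴ − 18x³ + 41x² − 41x − 6.
Step 3: lead(−27x⁶ − 39x⁵ + 38x⁴ − 18x³ + 41x² − 41x − 6) ÷ lead(D) = −27x⁶ ÷ −3x = 9x⁵. Subtract (9x⁵)·D = −27x⁶ − 63x⁵. Remainder: 24x⁵ + 38x⁴ − 18x³ + 41x² − 41x − 6.
Step 4: lead(24x⁵ + 38x⁴ − 18x³ + 41x² − 41x − 6) ÷ lead(D) = 24x⁵ ÷ −3x = −8x⁴. Subtract (−8x⁴)·D = 24x⁵ + 56x⁴. Remainder: −18x⁴ − 18x³ + 41x² − 41x − 6.
Step 5: lead(−18x⁴ − 18x³ + 41x² − 41x − 6) ÷ lead(D) = −18x⁴ ÷ −3x = 6x³. Subtract (6x³)·D = −18x⁴ − 42x³. Remainder: 24x³ + 41x² − 41x − 6.
Step 6: lead(24x³ + 41x² − 41x − 6) ÷ lead(D) = 24x³ ÷ −3x = −8x². Subtract (−8x²)·D = 24x³ + 56x². Remainder: −15x² − 41x − 6.
Step 7: lead(−15x² − 41x − 6) ÷ lead(D) = −15x² ÷ −3x = 5x. Subtract (5x)·D = −15x² − 35x. Remainder: −6x − 6.
Step 8: lead(−6x − 6) ÷ lead(D) = −6x ÷ −3x = 2. Subtract (2)·D = −6x − 14. Remainder: 8.

Q(x) = −8x⁷ − x⁶ + 9x⁵ − 8x⁴ + 6x³ − 8x² + 5x + 2; R(x) = 8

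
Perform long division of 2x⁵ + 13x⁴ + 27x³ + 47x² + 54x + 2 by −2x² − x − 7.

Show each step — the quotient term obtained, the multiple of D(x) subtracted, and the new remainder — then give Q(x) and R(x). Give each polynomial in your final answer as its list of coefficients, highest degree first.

Q = [-1, -6, -7, 1]; R = [6, 9]

Step 1: lead(2x⁵ + 13x⁴ + 27x³ + 47x² + 54x + 2) ÷ lead(D) = 2x⁵ ÷ −2x² = −x³. Subtract (−x³)·D = 2x⁵ + x⁴ + 7x³. Remainder: 12x⁴ + 20x³ + 47x² + 54x + 2.
Step 2: lead(12x⁴ + 20x³ + 47x² + 54x + 2) ÷ lead(D) = 12x⁴ ÷ −2x² = −6x². Subtract (−6x²)·D = 12x⁴ + 6x³ + 42x². Remainder: 14x³ + 5x² + 54x + 2.
Step 3: lead(14x³ + 5x² + 54x + 2) ÷ lead(D) = 14x³ ÷ −2x² = −7x. Subtract (−7x)·D = 14x³ + 7x² + 49x. Remainder: −2x² + 5x + 2.
Step 4: lead(−2x² + 5x + 2) ÷ lead(D) = −2x² ÷ −2x² = 1. Subtract (1)·D = −2x² − x − 7. Remainder: 6x + 9.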